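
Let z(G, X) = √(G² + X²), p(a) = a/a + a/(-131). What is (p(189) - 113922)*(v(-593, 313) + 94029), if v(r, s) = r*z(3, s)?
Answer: -1403273751360/131 + 8849837120*√97978/131 ≈ 1.0434e+10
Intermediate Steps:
p(a) = 1 - a/131 (p(a) = 1 + a*(-1/131) = 1 - a/131)
v(r, s) = r*√(9 + s²) (v(r, s) = r*√(3² + s²) = r*√(9 + s²))
(p(189) - 113922)*(v(-593, 313) + 94029) = ((1 - 1/131*189) - 113922)*(-593*√(9 + 313²) + 94029) = ((1 - 189/131) - 113922)*(-593*√(9 + 97969) + 94029) = (-58/131 - 113922)*(-593*√97978 + 94029) = -14923840*(94029 - 593*√97978)/131 = -1403273751360/131 + 8849837120*√97978/131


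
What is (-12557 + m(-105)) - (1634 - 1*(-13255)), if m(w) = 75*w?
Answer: -35321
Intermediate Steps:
(-12557 + m(-105)) - (1634 - 1*(-13255)) = (-12557 + 75*(-105)) - (1634 - 1*(-13255)) = (-12557 - 7875) - (1634 + 13255) = -20432 - 1*14889 = -20432 - 14889 = -35321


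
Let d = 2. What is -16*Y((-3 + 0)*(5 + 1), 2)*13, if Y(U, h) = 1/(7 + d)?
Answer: -208/9 ≈ -23.111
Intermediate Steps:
Y(U, h) = ⅑ (Y(U, h) = 1/(7 + 2) = 1/9 = ⅑)
-16*Y((-3 + 0)*(5 + 1), 2)*13 = -16*⅑*13 = -16/9*13 = -208/9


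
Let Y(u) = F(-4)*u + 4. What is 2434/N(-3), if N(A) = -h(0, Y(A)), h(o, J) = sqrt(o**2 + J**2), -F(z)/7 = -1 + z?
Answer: -2434/101 ≈ -24.099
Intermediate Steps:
F(z) = 7 - 7*z (F(z) = -7*(-1 + z) = 7 - 7*z)
Y(u) = 4 + 35*u (Y(u) = (7 - 7*(-4))*u + 4 = (7 + 28)*u + 4 = 35*u + 4 = 4 + 35*u)
h(o, J) = sqrt(J**2 + o**2)
N(A) = -sqrt((4 + 35*A)**2) (N(A) = -sqrt((4 + 35*A)**2 + 0**2) = -sqrt((4 + 35*A)**2 + 0) = -sqrt((4 + 35*A)**2))
2434/N(-3) = 2434/((-sqrt((4 + 35*(-3))**2))) = 2434/((-sqrt((4 - 105)**2))) = 2434/((-sqrt((-101)**2))) = 2434/((-sqrt(10201))) = 2434/((-1*101)) = 2434/(-101) = 2434*(-1/101) = -2434/101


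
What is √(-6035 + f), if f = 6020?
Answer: I*√15 ≈ 3.873*I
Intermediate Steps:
√(-6035 + f) = √(-6035 + 6020) = √(-15) = I*√15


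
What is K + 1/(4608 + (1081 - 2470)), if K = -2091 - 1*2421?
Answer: -14524127/3219 ≈ -4512.0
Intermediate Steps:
K = -4512 (K = -2091 - 2421 = -4512)
K + 1/(4608 + (1081 - 2470)) = -4512 + 1/(4608 + (1081 - 2470)) = -4512 + 1/(4608 - 1389) = -4512 + 1/3219 = -14524127/3219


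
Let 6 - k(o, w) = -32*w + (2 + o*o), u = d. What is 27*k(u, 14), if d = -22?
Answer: -864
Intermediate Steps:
u = -22
k(o, w) = 4 - o**2 + 32*w (k(o, w) = 6 - (-32*w + (2 + o*o)) = 6 - (-32*w + (2 + o**2)) = 6 - (2 + o**2 - 32*w) = 6 + (-2 - o**2 + 32*w) = 4 - o**2 + 32*w)
27*k(u, 14) = 27*(4 - 1*(-22)**2 + 32*14) = 27*(4 - 1*484 + 448) = 27*(4 - 484 + 448) = 27*(-32) = -864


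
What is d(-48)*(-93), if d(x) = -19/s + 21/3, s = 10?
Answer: -4743/10 ≈ -474.30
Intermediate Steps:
d(x) = 51/10 (d(x) = -19/10 + 21/3 = -19*⅒ + 21*(⅓) = -19/10 + 7 = 51/10)
d(-48)*(-93) = (51/10)*(-93) = -4743/10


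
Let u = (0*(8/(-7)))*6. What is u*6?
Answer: 0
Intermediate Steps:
u = 0 (u = (0*(8*(-⅐)))*6 = (0*(-8/7))*6 = 0*6 = 0)
u*6 = 0*6 = 0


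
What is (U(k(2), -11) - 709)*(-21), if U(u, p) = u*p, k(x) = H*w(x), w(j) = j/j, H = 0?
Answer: 14889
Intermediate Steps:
w(j) = 1
k(x) = 0 (k(x) = 0*1 = 0)
U(u, p) = p*u
(U(k(2), -11) - 709)*(-21) = (-11*0 - 709)*(-21) = (0 - 709)*(-21) = -709*(-21) = 14889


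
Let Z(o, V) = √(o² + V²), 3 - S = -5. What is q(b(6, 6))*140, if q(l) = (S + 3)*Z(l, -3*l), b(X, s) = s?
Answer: 9240*√10 ≈ 29219.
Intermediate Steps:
S = 8 (S = 3 - 1*(-5) = 3 + 5 = 8)
Z(o, V) = √(V² + o²)
q(l) = 11*√10*√(l²) (q(l) = (8 + 3)*√((-3*l)² + l²) = 11*√(9*l² + l²) = 11*√(10*l²) = 11*(√10*√(l²)) = 11*√10*√(l²))
q(b(6, 6))*140 = (11*√10*√(6²))*140 = (11*√10*√36)*140 = (11*√10*6)*140 = (66*√10)*140 = 9240*√10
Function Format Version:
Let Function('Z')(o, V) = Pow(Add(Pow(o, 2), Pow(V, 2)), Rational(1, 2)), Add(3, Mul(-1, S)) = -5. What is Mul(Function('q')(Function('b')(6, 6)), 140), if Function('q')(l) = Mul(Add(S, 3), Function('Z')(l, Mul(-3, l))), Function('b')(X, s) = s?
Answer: Mul(9240, Pow(10, Rational(1, 2))) ≈ 29219.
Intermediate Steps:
S = 8 (S = Add(3, Mul(-1, -5)) = Add(3, 5) = 8)
Function('Z')(o, V) = Pow(Add(Pow(V, 2), Pow(o, 2)), Rational(1, 2))
Function('q')(l) = Mul(11, Pow(10, Rational(1, 2)), Pow(Pow(l, 2), Rational(1, 2))) (Function('q')(l) = Mul(Add(8, 3), Pow(Add(Pow(Mul(-3, l), 2), Pow(l, 2)), Rational(1, 2))) = Mul(11, Pow(Add(Mul(9, Pow(l, 2)), Pow(l, 2)), Rational(1, 2))) = Mul(11, Pow(Mul(10, Pow(l, 2)), Rational(1, 2))) = Mul(11, Mul(Pow(10, Rational(1, 2)), Pow(Pow(l, 2), Rational(1, 2)))) = Mul(11, Pow(10, Rational(1, 2)), Pow(Pow(l, 2), Rational(1, 2))))
Mul(Function('q')(Function('b')(6, 6)), 140) = Mul(Mul(11, Pow(10, Rational(1, 2)), Pow(Pow(6, 2), Rational(1, 2))), 140) = Mul(Mul(11, Pow(10, Rational(1, 2)), Pow(36, Rational(1, 2))), 140) = Mul(Mul(11, Pow(10, Rational(1, 2)), 6), 140) = Mul(Mul(66, Pow(10, Rational(1, 2))), 140) = Mul(9240, Pow(10, Rational(1, 2)))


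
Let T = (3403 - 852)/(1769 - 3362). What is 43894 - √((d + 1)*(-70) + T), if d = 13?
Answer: 43894 - I*√276773307/531 ≈ 43894.0 - 31.331*I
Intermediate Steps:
T = -2551/1593 (T = 2551/(-1593) = 2551*(-1/1593) = -2551/1593 ≈ -1.6014)
43894 - √((d + 1)*(-70) + T) = 43894 - √((13 + 1)*(-70) - 2551/1593) = 43894 - √(14*(-70) - 2551/1593) = 43894 - √(-980 - 2551/1593) = 43894 - √(-1563691/1593) = 43894 - I*√276773307/531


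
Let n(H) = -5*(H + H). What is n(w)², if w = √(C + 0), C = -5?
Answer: -500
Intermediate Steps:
w = I*√5 (w = √(-5 + 0) = √(-5) = I*√5 ≈ 2.2361*I)
n(H) = -10*H
n(w)² = (-10*I*√5)² = -500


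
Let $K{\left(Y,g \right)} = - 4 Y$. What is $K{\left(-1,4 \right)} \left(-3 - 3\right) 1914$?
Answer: $-45936$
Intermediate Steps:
$K{\left(-1,4 \right)} \left(-3 - 3\right) 1914 = \left(-4\right) \left(-1\right) \left(-3 - 3\right) 1914 = 4 \left(-6\right) 1914 = \left(-24\right) 1914 = -45936$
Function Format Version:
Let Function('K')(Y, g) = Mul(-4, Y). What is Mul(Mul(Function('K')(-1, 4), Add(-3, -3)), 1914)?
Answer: -45936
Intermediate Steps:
Mul(Mul(Function('K')(-1, 4), Add(-3, -3)), 1914) = Mul(Mul(Mul(-4, -1), Add(-3, -3)), 1914) = Mul(Mul(4, -6), 1914) = Mul(-24, 1914) = -45936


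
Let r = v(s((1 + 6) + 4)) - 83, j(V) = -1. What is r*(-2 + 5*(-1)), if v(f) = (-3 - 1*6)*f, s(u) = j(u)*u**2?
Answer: -7042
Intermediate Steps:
s(u) = -u**2
v(f) = -9*f (v(f) = (-3 - 6)*f = -9*f)
r = 1006 (r = -(-9)*((1 + 6) + 4)**2 - 83 = -(-9)*(7 + 4)**2 - 83 = -(-9)*11**2 - 83 = -(-9)*121 - 83 = -9*(-121) - 83 = 1089 - 83 = 1006)
r*(-2 + 5*(-1)) = 1006*(-2 + 5*(-1)) = 1006*(-2 - 5) = 1006*(-7) = -7042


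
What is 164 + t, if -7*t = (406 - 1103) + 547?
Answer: 1298/7 ≈ 185.43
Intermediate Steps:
t = 150/7 (t = -((406 - 1103) + 547)/7 = -(-697 + 547)/7 = -⅐*(-150) = 150/7 ≈ 21.429)
164 + t = 164 + 150/7 = 1298/7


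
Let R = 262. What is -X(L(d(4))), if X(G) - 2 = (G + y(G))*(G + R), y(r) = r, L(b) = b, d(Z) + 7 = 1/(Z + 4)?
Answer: 112191/32 ≈ 3506.0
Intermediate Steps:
d(Z) = -7 + 1/(4 + Z) (d(Z) = -7 + 1/(Z + 4) = -7 + 1/(4 + Z))
X(G) = 2 + 2*G*(262 + G) (X(G) = 2 + (G + G)*(G + 262) = 2 + (2*G)*(262 + G) = 2 + 2*G*(262 + G))
-X(L(d(4))) = -(2 + 2*((-27 - 7*4)/(4 + 4))**2 + 524*((-27 - 7*4)/(4 + 4))) = -(2 + 2*((-27 - 28)/8)**2 + 524*((-27 - 28)/8)) = -(2 + 2*((1/8)*(-55))**2 + 524*((1/8)*(-55))) = -(2 + 2*(-55/8)**2 + 524*(-55/8)) = -(2 + 2*(3025/64) - 7205/2) = -(2 + 3025/32 - 7205/2) = -1*(-112191/32) = 112191/32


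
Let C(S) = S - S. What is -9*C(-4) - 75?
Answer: -75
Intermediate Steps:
C(S) = 0
-9*C(-4) - 75 = -9*0 - 75 = 0 - 75 = -75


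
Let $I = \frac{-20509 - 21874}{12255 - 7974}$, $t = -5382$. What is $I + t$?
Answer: $- \frac{23082725}{4281} \approx -5391.9$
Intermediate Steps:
$I = - \frac{42383}{4281} \approx -9.9003$
$I + t = - \frac{42383}{4281} - 5382 = - \frac{23082725}{4281}$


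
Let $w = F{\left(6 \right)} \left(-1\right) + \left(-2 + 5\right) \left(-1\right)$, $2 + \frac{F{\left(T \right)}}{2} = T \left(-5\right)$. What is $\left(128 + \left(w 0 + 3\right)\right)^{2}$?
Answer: $17161$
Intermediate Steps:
$F{\left(T \right)} = -4 - 10 T$ ($F{\left(T \right)} = -4 + 2 T \left(-5\right) = -4 + 2 \left(- 5 T\right) = -4 - 10 T$)
$w = 61$ ($w = \left(-4 - 60\right) \left(-1\right) + \left(-2 + 5\right) \left(-1\right) = \left(-4 - 60\right) \left(-1\right) + 3 \left(-1\right) = \left(-64\right) \left(-1\right) - 3 = 64 - 3 = 61$)
$\left(128 + \left(w 0 + 3\right)\right)^{2} = \left(128 + \left(61 \cdot 0 + 3\right)\right)^{2} = \left(128 + \left(0 + 3\right)\right)^{2} = \left(128 + 3\right)^{2} = 131^{2} = 17161$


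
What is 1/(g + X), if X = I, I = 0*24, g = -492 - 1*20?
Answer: -1/512 ≈ -0.0019531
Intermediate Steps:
g = -512 (g = -492 - 20 = -512)
I = 0
X = 0
1/(g + X) = 1/(-512 + 0) = 1/(-512) = -1/512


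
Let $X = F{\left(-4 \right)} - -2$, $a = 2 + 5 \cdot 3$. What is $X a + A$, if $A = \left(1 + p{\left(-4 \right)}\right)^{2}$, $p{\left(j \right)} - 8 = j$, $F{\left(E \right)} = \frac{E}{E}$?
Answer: $76$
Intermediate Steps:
$F{\left(E \right)} = 1$
$p{\left(j \right)} = 8 + j$
$a = 17$ ($a = 2 + 15 = 17$)
$X = 3$ ($X = 1 - -2 = 1 + 2 = 3$)
$A = 25$ ($A = \left(1 + \left(8 - 4\right)\right)^{2} = \left(1 + 4\right)^{2} = 5^{2} = 25$)
$X a + A = 3 \cdot 17 + 25 = 51 + 25 = 76$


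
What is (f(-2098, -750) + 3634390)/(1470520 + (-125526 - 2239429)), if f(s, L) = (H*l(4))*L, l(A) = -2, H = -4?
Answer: -725678/178887 ≈ -4.0566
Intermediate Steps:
f(s, L) = 8*L (f(s, L) = (-4*(-2))*L = 8*L)
(f(-2098, -750) + 3634390)/(1470520 + (-125526 - 2239429)) = (8*(-750) + 3634390)/(1470520 + (-125526 - 2239429)) = (-6000 + 3634390)/(1470520 - 2364955) = 3628390/(-894435) = 3628390*(-1/894435) = -725678/178887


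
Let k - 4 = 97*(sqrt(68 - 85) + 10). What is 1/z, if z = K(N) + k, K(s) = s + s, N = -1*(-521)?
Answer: 2016/4224209 - 97*I*sqrt(17)/4224209 ≈ 0.00047725 - 9.4678e-5*I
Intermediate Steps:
k = 974 + 97*I*sqrt(17) (k = 4 + 97*(sqrt(68 - 85) + 10) = 4 + 97*(sqrt(-17) + 10) = 4 + 97*(I*sqrt(17) + 10) = 4 + 97*(10 + I*sqrt(17)) = 4 + (970 + 97*I*sqrt(17)) = 974 + 97*I*sqrt(17) ≈ 974.0 + 399.94*I)
N = 521
K(s) = 2*s
z = 2016 + 97*I*sqrt(17) (z = 2*521 + (974 + 97*I*sqrt(17)) = 1042 + (974 + 97*I*sqrt(17)) = 2016 + 97*I*sqrt(17) ≈ 2016.0 + 399.94*I)
1/z = 1/(2016 + 97*I*sqrt(17))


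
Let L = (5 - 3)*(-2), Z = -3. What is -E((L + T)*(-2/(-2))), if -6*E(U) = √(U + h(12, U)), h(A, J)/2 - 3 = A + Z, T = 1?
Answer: √21/6 ≈ 0.76376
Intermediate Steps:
L = -4 (L = 2*(-2) = -4)
h(A, J) = 2*A (h(A, J) = 6 + 2*(A - 3) = 6 + 2*(-3 + A) = 6 + (-6 + 2*A) = 2*A)
E(U) = -√(24 + U)/6 (E(U) = -√(U + 2*12)/6 = -√(U + 24)/6 = -√(24 + U)/6)
-E((L + T)*(-2/(-2))) = -(-1)*√(24 + (-4 + 1)*(-2/(-2)))/6 = -(-1)*√(24 - (-6)*(-1)/2)/6 = -(-1)*√(24 - 3*1)/6 = -(-1)*√(24 - 3)/6 = -(-1)*√21/6 = √21/6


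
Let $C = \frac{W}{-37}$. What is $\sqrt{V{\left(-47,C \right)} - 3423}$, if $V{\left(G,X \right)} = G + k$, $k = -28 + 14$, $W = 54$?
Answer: $2 i \sqrt{871} \approx 59.025 i$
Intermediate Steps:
$C = - \frac{54}{37}$ ($C = \frac{54}{-37} = 54 \left(- \frac{1}{37}\right) = - \frac{54}{37} \approx -1.4595$)
$k = -14$
$V{\left(G,X \right)} = -14 + G$ ($V{\left(G,X \right)} = G - 14 = -14 + G$)
$\sqrt{V{\left(-47,C \right)} - 3423} = \sqrt{\left(-14 - 47\right) - 3423} = \sqrt{-61 - 3423} = \sqrt{-3484} = 2 i \sqrt{871}$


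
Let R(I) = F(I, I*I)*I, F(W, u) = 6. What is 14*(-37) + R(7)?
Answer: -476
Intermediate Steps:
R(I) = 6*I
14*(-37) + R(7) = 14*(-37) + 6*7 = -518 + 42 = -476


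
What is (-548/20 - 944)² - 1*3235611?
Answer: -57299826/25 ≈ -2.2920e+6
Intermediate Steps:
(-548/20 - 944)² - 1*3235611 = (-548*1/20 - 944)² - 3235611 = (-137/5 - 944)² - 3235611 = (-4857/5)² - 3235611 = 23590449/25 - 3235611 = -57299826/25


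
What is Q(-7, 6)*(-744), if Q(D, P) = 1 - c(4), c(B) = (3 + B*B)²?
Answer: 267840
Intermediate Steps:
c(B) = (3 + B²)²
Q(D, P) = -360 (Q(D, P) = 1 - (3 + 4²)² = 1 - (3 + 16)² = 1 - 1*19² = 1 - 1*361 = 1 - 361 = -360)
Q(-7, 6)*(-744) = -360*(-744) = 267840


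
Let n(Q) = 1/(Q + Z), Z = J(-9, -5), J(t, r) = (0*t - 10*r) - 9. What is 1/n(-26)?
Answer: 15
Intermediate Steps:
J(t, r) = -9 - 10*r (J(t, r) = (0 - 10*r) - 9 = -10*r - 9 = -9 - 10*r)
Z = 41 (Z = -9 - 10*(-5) = -9 + 50 = 41)
n(Q) = 1/(41 + Q) (n(Q) = 1/(Q + 41) = 1/(41 + Q))
1/n(-26) = 1/(1/(41 - 26)) = 1/(1/15) = 15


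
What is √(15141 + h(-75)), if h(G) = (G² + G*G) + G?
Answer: 6*√731 ≈ 162.22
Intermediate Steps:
h(G) = G + 2*G² (h(G) = (G² + G²) + G = 2*G² + G = G + 2*G²)
√(15141 + h(-75)) = √(15141 - 75*(1 + 2*(-75))) = √(15141 - 75*(1 - 150)) = √(15141 - 75*(-149)) = √(15141 + 11175) = √26316 = 6*√731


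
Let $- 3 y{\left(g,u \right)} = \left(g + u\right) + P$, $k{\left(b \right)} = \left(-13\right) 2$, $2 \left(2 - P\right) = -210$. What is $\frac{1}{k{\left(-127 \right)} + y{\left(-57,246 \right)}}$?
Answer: $- \frac{3}{374} \approx -0.0080214$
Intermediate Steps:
$P = 107$ ($P = 2 - -105 = 2 + 105 = 107$)
$k{\left(b \right)} = -26$
$y{\left(g,u \right)} = - \frac{107}{3} - \frac{g}{3} - \frac{u}{3}$ ($y{\left(g,u \right)} = - \frac{\left(g + u\right) + 107}{3} = - \frac{107 + g + u}{3} = - \frac{107}{3} - \frac{g}{3} - \frac{u}{3}$)
$\frac{1}{k{\left(-127 \right)} + y{\left(-57,246 \right)}} = \frac{1}{-26 - \frac{296}{3}} = \frac{1}{- \frac{374}{3}} = - \frac{3}{374}$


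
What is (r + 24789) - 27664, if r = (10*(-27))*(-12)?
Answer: 365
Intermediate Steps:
r = 3240 (r = -270*(-12) = 3240)
(r + 24789) - 27664 = (3240 + 24789) - 27664 = 28029 - 27664 = 365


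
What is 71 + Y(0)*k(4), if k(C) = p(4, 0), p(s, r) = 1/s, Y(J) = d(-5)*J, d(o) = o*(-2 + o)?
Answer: 71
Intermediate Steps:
Y(J) = 35*J (Y(J) = (-5*(-2 - 5))*J = (-5*(-7))*J = 35*J)
k(C) = ¼ (k(C) = 1/4 = ¼)
71 + Y(0)*k(4) = 71 + (35*0)*(¼) = 71 + 0*(¼) = 71 + 0 = 71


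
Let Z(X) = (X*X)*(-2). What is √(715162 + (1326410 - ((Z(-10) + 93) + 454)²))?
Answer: √1921163 ≈ 1386.1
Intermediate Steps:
Z(X) = -2*X² (Z(X) = X²*(-2) = -2*X²)
√(715162 + (1326410 - ((Z(-10) + 93) + 454)²)) = √(715162 + (1326410 - ((-2*(-10)² + 93) + 454)²)) = √(715162 + (1326410 - ((-2*100 + 93) + 454)²)) = √(715162 + (1326410 - ((-200 + 93) + 454)²)) = √(715162 + (1326410 - (-107 + 454)²)) = √(715162 + (1326410 - 1*347²)) = √(715162 + (1326410 - 1*120409)) = √(715162 + (1326410 - 120409)) = √(715162 + 1206001) = √1921163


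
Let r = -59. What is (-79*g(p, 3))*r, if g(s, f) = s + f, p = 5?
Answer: 37288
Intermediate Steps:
g(s, f) = f + s
(-79*g(p, 3))*r = -79*(3 + 5)*(-59) = -79*8*(-59) = -632*(-59) = 37288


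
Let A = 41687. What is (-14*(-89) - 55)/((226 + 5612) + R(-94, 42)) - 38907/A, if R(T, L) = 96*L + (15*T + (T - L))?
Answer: -274212651/347002588 ≈ -0.79023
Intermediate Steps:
R(T, L) = 16*T + 95*L (R(T, L) = 96*L + (-L + 16*T) = 16*T + 95*L)
(-14*(-89) - 55)/((226 + 5612) + R(-94, 42)) - 38907/A = (-14*(-89) - 55)/((226 + 5612) + (16*(-94) + 95*42)) - 38907/41687 = (1246 - 55)/(5838 + (-1504 + 3990)) - 38907*1/41687 = 1191/(5838 + 2486) - 38907/41687 = 1191/8324 - 38907/41687 = -274212651/347002588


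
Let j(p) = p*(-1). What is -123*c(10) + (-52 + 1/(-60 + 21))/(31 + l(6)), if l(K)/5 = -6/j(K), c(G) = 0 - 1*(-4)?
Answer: -692797/1404 ≈ -493.45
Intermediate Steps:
c(G) = 4 (c(G) = 0 + 4 = 4)
j(p) = -p
l(K) = 30/K (l(K) = 5*(-6*(-1/K)) = 5*(-(-6)/K) = 5*(6/K) = 30/K)
-123*c(10) + (-52 + 1/(-60 + 21))/(31 + l(6)) = -123*4 + (-52 + 1/(-60 + 21))/(31 + 30/6) = -492 + (-52 + 1/(-39))/(31 + 30*(1/6)) = -492 + (-52 - 1/39)/(31 + 5) = -492 - 2029/39/36 = -492 - 2029/39*1/36 = -492 - 2029/1404 = -692797/1404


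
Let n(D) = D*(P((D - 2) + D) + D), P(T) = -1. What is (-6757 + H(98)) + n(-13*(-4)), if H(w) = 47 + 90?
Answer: -3968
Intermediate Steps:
H(w) = 137
n(D) = D*(-1 + D)
(-6757 + H(98)) + n(-13*(-4)) = (-6757 + 137) + (-13*(-4))*(-1 - 13*(-4)) = -6620 + 52*(-1 + 52) = -6620 + 52*51 = -6620 + 2652 = -3968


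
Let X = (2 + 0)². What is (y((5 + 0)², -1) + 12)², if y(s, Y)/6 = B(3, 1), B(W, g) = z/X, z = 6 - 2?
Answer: 324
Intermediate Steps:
X = 4 (X = 2² = 4)
z = 4
B(W, g) = 1 (B(W, g) = 4/4 = 4*(¼) = 1)
y(s, Y) = 6 (y(s, Y) = 6*1 = 6)
(y((5 + 0)², -1) + 12)² = (6 + 12)² = 18² = 324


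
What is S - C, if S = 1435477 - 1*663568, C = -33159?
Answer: 805068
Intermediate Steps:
S = 771909 (S = 1435477 - 663568 = 771909)
S - C = 771909 - 1*(-33159) = 771909 + 33159 = 805068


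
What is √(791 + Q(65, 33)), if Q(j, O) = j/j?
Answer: 6*√22 ≈ 28.142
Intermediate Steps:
Q(j, O) = 1
√(791 + Q(65, 33)) = √(791 + 1) = √792 = 6*√22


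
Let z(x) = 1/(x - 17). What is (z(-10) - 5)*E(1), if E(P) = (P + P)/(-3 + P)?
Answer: 136/27 ≈ 5.0370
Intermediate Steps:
E(P) = 2*P/(-3 + P) (E(P) = (2*P)/(-3 + P) = 2*P/(-3 + P))
z(x) = 1/(-17 + x)
(z(-10) - 5)*E(1) = (1/(-17 - 10) - 5)*(2*1/(-3 + 1)) = (1/(-27) - 5)*(2*1/(-2)) = (-1/27 - 5)*(2*1*(-½)) = -136/27*(-1) = 136/27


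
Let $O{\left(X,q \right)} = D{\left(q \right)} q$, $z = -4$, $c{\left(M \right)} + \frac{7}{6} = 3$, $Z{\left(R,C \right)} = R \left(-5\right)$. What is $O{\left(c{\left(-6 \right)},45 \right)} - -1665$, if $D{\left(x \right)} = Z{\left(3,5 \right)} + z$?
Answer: $810$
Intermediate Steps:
$Z{\left(R,C \right)} = - 5 R$
$c{\left(M \right)} = \frac{11}{6}$ ($c{\left(M \right)} = - \frac{7}{6} + 3 = \frac{11}{6}$)
$D{\left(x \right)} = -19$ ($D{\left(x \right)} = \left(-5\right) 3 - 4 = -15 - 4 = -19$)
$O{\left(X,q \right)} = - 19 q$
$O{\left(c{\left(-6 \right)},45 \right)} - -1665 = \left(-19\right) 45 - -1665 = -855 + 1665 = 810$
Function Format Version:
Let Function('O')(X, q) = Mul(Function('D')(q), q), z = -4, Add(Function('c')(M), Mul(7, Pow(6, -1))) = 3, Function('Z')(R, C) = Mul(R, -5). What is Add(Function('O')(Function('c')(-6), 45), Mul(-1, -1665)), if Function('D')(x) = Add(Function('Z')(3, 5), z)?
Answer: 810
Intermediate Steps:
Function('Z')(R, C) = Mul(-5, R)
Function('c')(M) = Rational(11, 6) (Function('c')(M) = Add(Rational(-7, 6), 3) = Rational(11, 6))
Function('D')(x) = -19 (Function('D')(x) = Add(Mul(-5, 3), -4) = Add(-15, -4) = -19)
Function('O')(X, q) = Mul(-19, q)
Add(Function('O')(Function('c')(-6), 45), Mul(-1, -1665)) = Add(Mul(-19, 45), Mul(-1, -1665)) = Add(-855, 1665) = 810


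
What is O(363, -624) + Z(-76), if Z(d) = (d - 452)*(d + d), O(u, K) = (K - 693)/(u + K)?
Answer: 6982711/87 ≈ 80261.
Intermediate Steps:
O(u, K) = (-693 + K)/(K + u)
Z(d) = 2*d*(-452 + d) (Z(d) = (-452 + d)*(2*d) = 2*d*(-452 + d))
O(363, -624) + Z(-76) = (-693 - 624)/(-624 + 363) + 2*(-76)*(-452 - 76) = -1317/(-261) + 2*(-76)*(-528) = -1/261*(-1317) + 80256 = 439/87 + 80256 = 6982711/87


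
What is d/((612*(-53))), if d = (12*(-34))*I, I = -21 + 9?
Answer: -8/53 ≈ -0.15094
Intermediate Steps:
I = -12
d = 4896 (d = (12*(-34))*(-12) = -408*(-12) = 4896)
d/((612*(-53))) = 4896/((612*(-53))) = 4896/(-32436) = 4896*(-1/32436) = -8/53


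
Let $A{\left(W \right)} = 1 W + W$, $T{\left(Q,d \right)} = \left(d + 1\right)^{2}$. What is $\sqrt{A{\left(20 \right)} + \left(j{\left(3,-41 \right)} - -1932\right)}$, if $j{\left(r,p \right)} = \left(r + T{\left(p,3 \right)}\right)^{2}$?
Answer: $\sqrt{2333} \approx 48.301$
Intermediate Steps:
$T{\left(Q,d \right)} = \left(1 + d\right)^{2}$
$j{\left(r,p \right)} = \left(16 + r\right)^{2}$ ($j{\left(r,p \right)} = \left(r + \left(1 + 3\right)^{2}\right)^{2} = \left(r + 4^{2}\right)^{2} = \left(r + 16\right)^{2} = \left(16 + r\right)^{2}$)
$A{\left(W \right)} = 2 W$ ($A{\left(W \right)} = W + W = 2 W$)
$\sqrt{A{\left(20 \right)} + \left(j{\left(3,-41 \right)} - -1932\right)} = \sqrt{2 \cdot 20 + \left(\left(16 + 3\right)^{2} - -1932\right)} = \sqrt{40 + \left(19^{2} + 1932\right)} = \sqrt{40 + \left(361 + 1932\right)} = \sqrt{40 + 2293} = \sqrt{2333}$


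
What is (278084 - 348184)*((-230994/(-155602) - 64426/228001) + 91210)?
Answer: -113419604267057018100/17738705801 ≈ -6.3939e+9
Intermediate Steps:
(278084 - 348184)*((-230994/(-155602) - 64426/228001) + 91210) = -70100*((-230994*(-1/155602) - 64426*1/228001) + 91210) = -70100*((115497/77801 - 64426/228001) + 91210) = -70100*(21321024271/17738705801 + 91210) = -70100*1617968677133481/17738705801 = -113419604267057018100/17738705801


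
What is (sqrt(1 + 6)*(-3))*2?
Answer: -6*sqrt(7) ≈ -15.875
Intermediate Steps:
(sqrt(1 + 6)*(-3))*2 = (sqrt(7)*(-3))*2 = -3*sqrt(7)*2 = -6*sqrt(7)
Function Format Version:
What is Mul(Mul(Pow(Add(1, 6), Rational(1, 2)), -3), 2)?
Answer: Mul(-6, Pow(7, Rational(1, 2))) ≈ -15.875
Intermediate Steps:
Mul(Mul(Pow(Add(1, 6), Rational(1, 2)), -3), 2) = Mul(Mul(Pow(7, Rational(1, 2)), -3), 2) = Mul(Mul(-3, Pow(7, Rational(1, 2))), 2) = Mul(-6, Pow(7, Rational(1, 2)))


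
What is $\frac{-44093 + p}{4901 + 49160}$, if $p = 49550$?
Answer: $\frac{5457}{54061} \approx 0.10094$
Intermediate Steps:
$\frac{-44093 + p}{4901 + 49160} = \frac{-44093 + 49550}{4901 + 49160} = \frac{5457}{54061}$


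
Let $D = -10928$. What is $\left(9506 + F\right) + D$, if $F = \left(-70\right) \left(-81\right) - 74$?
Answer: $4174$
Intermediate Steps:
$F = 5596$ ($F = 5670 - 74 = 5596$)
$\left(9506 + F\right) + D = \left(9506 + 5596\right) - 10928 = 15102 - 10928 = 4174$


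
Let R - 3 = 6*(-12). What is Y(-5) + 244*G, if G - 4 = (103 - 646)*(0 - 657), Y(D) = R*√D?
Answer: 87048220 - 69*I*√5 ≈ 8.7048e+7 - 154.29*I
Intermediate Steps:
R = -69 (R = 3 + 6*(-12) = 3 - 72 = -69)
Y(D) = -69*√D
G = 356755 (G = 4 + (103 - 646)*(0 - 657) = 4 - 543*(-657) = 4 + 356751 = 356755)
Y(-5) + 244*G = -69*I*√5 + 244*356755 = -69*I*√5 + 87048220 = 87048220 - 69*I*√5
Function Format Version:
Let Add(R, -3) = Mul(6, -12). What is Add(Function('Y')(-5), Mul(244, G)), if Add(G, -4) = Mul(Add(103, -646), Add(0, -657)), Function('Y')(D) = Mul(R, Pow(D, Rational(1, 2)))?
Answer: Add(87048220, Mul(-69, I, Pow(5, Rational(1, 2)))) ≈ Add(8.7048e+7, Mul(-154.29, I))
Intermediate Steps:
R = -69 (R = Add(3, Mul(6, -12)) = Add(3, -72) = -69)
Function('Y')(D) = Mul(-69, Pow(D, Rational(1, 2)))
G = 356755 (G = Add(4, Mul(Add(103, -646), Add(0, -657))) = Add(4, Mul(-543, -657)) = Add(4, 356751) = 356755)
Add(Function('Y')(-5), Mul(244, G)) = Add(Mul(-69, Pow(-5, Rational(1, 2))), Mul(244, 356755)) = Add(Mul(-69, Mul(I, Pow(5, Rational(1, 2)))), 87048220) = Add(Mul(-69, I, Pow(5, Rational(1, 2))), 87048220) = Add(87048220, Mul(-69, I, Pow(5, Rational(1, 2))))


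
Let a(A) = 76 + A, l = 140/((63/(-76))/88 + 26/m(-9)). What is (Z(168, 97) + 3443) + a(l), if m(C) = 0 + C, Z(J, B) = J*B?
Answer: 689679789/34891 ≈ 19767.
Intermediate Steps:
Z(J, B) = B*J
m(C) = C
l = -1685376/34891 (l = 140/((63/(-76))/88 + 26/(-9)) = 140/((63*(-1/76))*(1/88) + 26*(-⅑)) = 140/(-63/76*1/88 - 26/9) = 140/(-63/6688 - 26/9) = 140/(-174455/60192) = 140*(-60192/174455) = -1685376/34891 ≈ -48.304)
(Z(168, 97) + 3443) + a(l) = (97*168 + 3443) + (76 - 1685376/34891) = (16296 + 3443) + 966340/34891 = 19739 + 966340/34891 = 689679789/34891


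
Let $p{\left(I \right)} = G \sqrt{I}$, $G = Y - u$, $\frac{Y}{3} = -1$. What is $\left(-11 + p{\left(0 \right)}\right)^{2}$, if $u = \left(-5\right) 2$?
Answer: $121$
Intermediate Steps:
$Y = -3$ ($Y = 3 \left(-1\right) = -3$)
$u = -10$
$G = 7$ ($G = -3 - -10 = -3 + 10 = 7$)
$p{\left(I \right)} = 7 \sqrt{I}$
$\left(-11 + p{\left(0 \right)}\right)^{2} = \left(-11 + 7 \sqrt{0}\right)^{2} = \left(-11 + 7 \cdot 0\right)^{2} = \left(-11 + 0\right)^{2} = \left(-11\right)^{2} = 121$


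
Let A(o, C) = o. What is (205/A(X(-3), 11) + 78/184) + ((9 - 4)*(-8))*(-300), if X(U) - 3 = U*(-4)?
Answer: 3315889/276 ≈ 12014.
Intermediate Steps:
X(U) = 3 - 4*U (X(U) = 3 + U*(-4) = 3 - 4*U)
(205/A(X(-3), 11) + 78/184) + ((9 - 4)*(-8))*(-300) = (205/(3 - 4*(-3)) + 78/184) + ((9 - 4)*(-8))*(-300) = (205/(3 + 12) + 78*(1/184)) + (5*(-8))*(-300) = (205/15 + 39/92) - 40*(-300) = (205*(1/15) + 39/92) + 12000 = (41/3 + 39/92) + 12000 = 3889/276 + 12000 = 3315889/276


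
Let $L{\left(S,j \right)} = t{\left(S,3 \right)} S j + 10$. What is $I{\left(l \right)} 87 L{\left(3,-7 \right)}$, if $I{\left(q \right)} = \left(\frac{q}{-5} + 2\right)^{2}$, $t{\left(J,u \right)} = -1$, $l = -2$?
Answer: $\frac{388368}{25} \approx 15535.0$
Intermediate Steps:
$L{\left(S,j \right)} = 10 - S j$ ($L{\left(S,j \right)} = - S j + 10 = 10 - S j$)
$I{\left(q \right)} = \left(2 - \frac{q}{5}\right)^{2}$ ($I{\left(q \right)} = \left(q \left(- \frac{1}{5}\right) + 2\right)^{2} = \left(- \frac{q}{5} + 2\right)^{2} = \left(2 - \frac{q}{5}\right)^{2}$)
$I{\left(l \right)} 87 L{\left(3,-7 \right)} = \frac{\left(-10 - 2\right)^{2}}{25} \cdot 87 \left(10 - 3 \left(-7\right)\right) = \frac{\left(-12\right)^{2}}{25} \cdot 87 \left(10 + 21\right) = \frac{1}{25} \cdot 144 \cdot 87 \cdot 31 = \frac{144}{25} \cdot 87 \cdot 31 = \frac{12528}{25} \cdot 31 = \frac{388368}{25}$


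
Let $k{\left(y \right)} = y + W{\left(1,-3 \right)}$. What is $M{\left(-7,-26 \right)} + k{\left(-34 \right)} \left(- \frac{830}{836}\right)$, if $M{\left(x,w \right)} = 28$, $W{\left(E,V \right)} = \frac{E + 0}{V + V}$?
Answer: $\frac{155299}{2508} \approx 61.921$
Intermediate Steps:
$W{\left(E,V \right)} = \frac{E}{2 V}$
$k{\left(y \right)} = - \frac{1}{6} + y$ ($k{\left(y \right)} = y + \frac{1}{2} \cdot 1 \frac{1}{-3} = y + \frac{1}{2} \cdot 1 \left(- \frac{1}{3}\right) = y - \frac{1}{6} = - \frac{1}{6} + y$)
$M{\left(-7,-26 \right)} + k{\left(-34 \right)} \left(- \frac{830}{836}\right) = 28 + \left(- \frac{1}{6} - 34\right) \left(- \frac{830}{836}\right) = 28 - \frac{205 \left(\left(-830\right) \frac{1}{836}\right)}{6} = 28 - - \frac{85075}{2508} = 28 + \frac{85075}{2508} = \frac{155299}{2508}$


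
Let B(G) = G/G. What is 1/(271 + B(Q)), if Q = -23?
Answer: 1/272 ≈ 0.0036765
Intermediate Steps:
B(G) = 1
1/(271 + B(Q)) = 1/(271 + 1) = 1/272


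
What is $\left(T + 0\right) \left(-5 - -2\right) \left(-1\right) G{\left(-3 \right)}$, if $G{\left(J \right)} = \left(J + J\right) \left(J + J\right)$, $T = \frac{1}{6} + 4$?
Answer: $450$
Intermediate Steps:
$T = \frac{25}{6}$ ($T = \frac{1}{6} + 4 = \frac{25}{6} \approx 4.1667$)
$G{\left(J \right)} = 4 J^{2}$ ($G{\left(J \right)} = 2 J 2 J = 4 J^{2}$)
$\left(T + 0\right) \left(-5 - -2\right) \left(-1\right) G{\left(-3 \right)} = \left(\frac{25}{6} + 0\right) \left(-5 - -2\right) \left(-1\right) 4 \left(-3\right)^{2} = \frac{25 \left(-5 + 2\right)}{6} \left(-1\right) 4 \cdot 9 = \frac{25}{6} \left(-3\right) \left(-1\right) 36 = \left(- \frac{25}{2}\right) \left(-1\right) 36 = \frac{25}{2} \cdot 36 = 450$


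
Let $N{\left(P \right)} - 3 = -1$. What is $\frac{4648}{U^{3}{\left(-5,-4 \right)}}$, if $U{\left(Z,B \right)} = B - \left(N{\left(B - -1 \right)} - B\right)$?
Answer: $- \frac{581}{125} \approx -4.648$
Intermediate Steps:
$N{\left(P \right)} = 2$ ($N{\left(P \right)} = 3 - 1 = 2$)
$U{\left(Z,B \right)} = -2 + 2 B$ ($U{\left(Z,B \right)} = B - \left(2 - B\right) = B + \left(-2 + B\right) = -2 + 2 B$)
$\frac{4648}{U^{3}{\left(-5,-4 \right)}} = \frac{4648}{\left(-2 + 2 \left(-4\right)\right)^{3}} = \frac{4648}{\left(-2 - 8\right)^{3}} = \frac{4648}{\left(-10\right)^{3}} = \frac{4648}{-1000} = 4648 \left(- \frac{1}{1000}\right) = - \frac{581}{125}$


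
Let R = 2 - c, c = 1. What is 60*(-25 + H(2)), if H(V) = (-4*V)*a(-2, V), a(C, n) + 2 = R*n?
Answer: -1500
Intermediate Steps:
R = 1 (R = 2 - 1*1 = 2 - 1 = 1)
a(C, n) = -2 + n (a(C, n) = -2 + 1*n = -2 + n)
H(V) = -4*V*(-2 + V) (H(V) = (-4*V)*(-2 + V) = -4*V*(-2 + V))
60*(-25 + H(2)) = 60*(-25 + 4*2*(2 - 1*2)) = 60*(-25 + 4*2*(2 - 2)) = 60*(-25 + 4*2*0) = 60*(-25 + 0) = 60*(-25) = -1500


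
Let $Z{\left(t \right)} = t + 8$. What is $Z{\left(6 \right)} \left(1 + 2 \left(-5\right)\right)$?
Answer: $-126$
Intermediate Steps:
$Z{\left(t \right)} = 8 + t$
$Z{\left(6 \right)} \left(1 + 2 \left(-5\right)\right) = \left(8 + 6\right) \left(1 + 2 \left(-5\right)\right) = 14 \left(1 - 10\right) = 14 \left(-9\right) = -126$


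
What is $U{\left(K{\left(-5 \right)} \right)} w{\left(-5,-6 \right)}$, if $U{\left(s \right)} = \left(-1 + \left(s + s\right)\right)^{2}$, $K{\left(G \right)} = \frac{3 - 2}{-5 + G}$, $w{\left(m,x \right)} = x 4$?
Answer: $- \frac{864}{25} \approx -34.56$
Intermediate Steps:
$w{\left(m,x \right)} = 4 x$
$K{\left(G \right)} = \frac{1}{-5 + G}$ ($K{\left(G \right)} = 1 \frac{1}{-5 + G} = \frac{1}{-5 + G}$)
$U{\left(s \right)} = \left(-1 + 2 s\right)^{2}$
$U{\left(K{\left(-5 \right)} \right)} w{\left(-5,-6 \right)} = \left(-1 + \frac{2}{-5 - 5}\right)^{2} \cdot 4 \left(-6\right) = \left(-1 + \frac{2}{-10}\right)^{2} \left(-24\right) = \left(-1 + 2 \left(- \frac{1}{10}\right)\right)^{2} \left(-24\right) = \left(-1 - \frac{1}{5}\right)^{2} \left(-24\right) = \left(- \frac{6}{5}\right)^{2} \left(-24\right) = \frac{36}{25} \left(-24\right) = - \frac{864}{25}$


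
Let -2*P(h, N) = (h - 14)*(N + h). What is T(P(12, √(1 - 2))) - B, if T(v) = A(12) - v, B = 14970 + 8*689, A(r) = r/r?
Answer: -20493 - I ≈ -20493.0 - 1.0*I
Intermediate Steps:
A(r) = 1
P(h, N) = -(-14 + h)*(N + h)/2 (P(h, N) = -(h - 14)*(N + h)/2 = -(-14 + h)*(N + h)/2)
B = 20482 (B = 14970 + 5512 = 20482)
T(v) = 1 - v
T(P(12, √(1 - 2))) - B = (1 - (7*√(1 - 2) + 7*12 - ½*12² - ½*√(1 - 2)*12)) - 1*20482 = (1 - (7*√(-1) + 84 - ½*144 - ½*√(-1)*12)) - 20482 = (1 - (7*I + 84 - 72 - ½*I*12)) - 20482 = (1 - (7*I + 84 - 72 - 6*I)) - 20482 = (1 - (12 + I)) - 20482 = (1 + (-12 - I)) - 20482 = (-11 - I) - 20482 = -20493 - I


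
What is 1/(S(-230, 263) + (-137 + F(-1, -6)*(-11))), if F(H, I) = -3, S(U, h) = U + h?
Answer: -1/71 ≈ -0.014085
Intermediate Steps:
1/(S(-230, 263) + (-137 + F(-1, -6)*(-11))) = 1/((-230 + 263) + (-137 - 3*(-11))) = 1/(33 + (-137 + 33)) = 1/(33 - 104) = 1/(-71) = -1/71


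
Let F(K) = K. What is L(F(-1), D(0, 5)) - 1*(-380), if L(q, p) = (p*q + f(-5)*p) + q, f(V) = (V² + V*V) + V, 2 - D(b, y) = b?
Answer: 467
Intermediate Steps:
D(b, y) = 2 - b
f(V) = V + 2*V² (f(V) = (V² + V²) + V = 2*V² + V = V + 2*V²)
L(q, p) = q + 45*p + p*q (L(q, p) = (p*q + (-5*(1 + 2*(-5)))*p) + q = (p*q + (-5*(1 - 10))*p) + q = (p*q + (-5*(-9))*p) + q = (p*q + 45*p) + q = (45*p + p*q) + q = q + 45*p + p*q)
L(F(-1), D(0, 5)) - 1*(-380) = (-1 + 45*(2 - 1*0) + (2 - 1*0)*(-1)) - 1*(-380) = (-1 + 45*(2 + 0) + (2 + 0)*(-1)) + 380 = (-1 + 45*2 + 2*(-1)) + 380 = (-1 + 90 - 2) + 380 = 87 + 380 = 467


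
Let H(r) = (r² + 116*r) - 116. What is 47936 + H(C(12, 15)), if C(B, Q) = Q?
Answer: 49785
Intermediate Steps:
H(r) = -116 + r² + 116*r
47936 + H(C(12, 15)) = 47936 + (-116 + 15² + 116*15) = 47936 + (-116 + 225 + 1740) = 47936 + 1849 = 49785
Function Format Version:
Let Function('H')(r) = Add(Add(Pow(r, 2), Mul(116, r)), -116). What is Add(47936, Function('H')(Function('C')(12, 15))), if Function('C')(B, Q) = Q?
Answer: 49785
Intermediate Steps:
Function('H')(r) = Add(-116, Pow(r, 2), Mul(116, r))
Add(47936, Function('H')(Function('C')(12, 15))) = Add(47936, Add(-116, Pow(15, 2), Mul(116, 15))) = Add(47936, Add(-116, 225, 1740)) = Add(47936, 1849) = 49785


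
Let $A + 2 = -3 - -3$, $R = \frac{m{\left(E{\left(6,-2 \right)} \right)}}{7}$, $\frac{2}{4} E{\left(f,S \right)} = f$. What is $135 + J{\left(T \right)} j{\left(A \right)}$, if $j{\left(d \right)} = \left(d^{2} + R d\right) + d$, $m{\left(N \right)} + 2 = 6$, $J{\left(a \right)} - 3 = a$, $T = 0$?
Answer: $\frac{963}{7} \approx 137.57$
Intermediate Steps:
$E{\left(f,S \right)} = 2 f$
$J{\left(a \right)} = 3 + a$
$m{\left(N \right)} = 4$ ($m{\left(N \right)} = -2 + 6 = 4$)
$R = \frac{4}{7} \approx 0.57143$
$A = -2$ ($A = -2 - 0 = -2 + \left(-3 + 3\right) = -2 + 0 = -2$)
$j{\left(d \right)} = d^{2} + \frac{11 d}{7}$ ($j{\left(d \right)} = \left(d^{2} + \frac{4 d}{7}\right) + d = d^{2} + \frac{11 d}{7}$)
$135 + J{\left(T \right)} j{\left(A \right)} = 135 + \left(3 + 0\right) \frac{1}{7} \left(-2\right) \left(11 + 7 \left(-2\right)\right) = 135 + 3 \cdot \frac{1}{7} \left(-2\right) \left(11 - 14\right) = 135 + 3 \cdot \frac{1}{7} \left(-2\right) \left(-3\right) = 135 + 3 \cdot \frac{6}{7} = 135 + \frac{18}{7} = \frac{963}{7}$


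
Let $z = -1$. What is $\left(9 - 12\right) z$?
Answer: $3$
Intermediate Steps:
$\left(9 - 12\right) z = \left(9 - 12\right) \left(-1\right) = \left(-3\right) \left(-1\right) = 3$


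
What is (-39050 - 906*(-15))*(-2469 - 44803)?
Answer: 1203545120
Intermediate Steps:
(-39050 - 906*(-15))*(-2469 - 44803) = (-39050 + 13590)*(-47272) = -25460*(-47272) = 1203545120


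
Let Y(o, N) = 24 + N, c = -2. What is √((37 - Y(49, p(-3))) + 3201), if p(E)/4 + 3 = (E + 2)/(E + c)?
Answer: √80630/5 ≈ 56.791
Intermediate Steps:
p(E) = -12 + 4*(2 + E)/(-2 + E) (p(E) = -12 + 4*((E + 2)/(E - 2)) = -12 + 4*((2 + E)/(-2 + E)) = -12 + 4*(2 + E)/(-2 + E))
√((37 - Y(49, p(-3))) + 3201) = √((37 - (24 + 8*(4 - 1*(-3))/(-2 - 3))) + 3201) = √((37 - (24 + 8*(4 + 3)/(-5))) + 3201) = √((37 - (24 + 8*(-⅕)*7)) + 3201) = √((37 - (24 - 56/5)) + 3201) = √((37 - 1*64/5) + 3201) = √((37 - 64/5) + 3201) = √(121/5 + 3201) = √(16126/5) = √80630/5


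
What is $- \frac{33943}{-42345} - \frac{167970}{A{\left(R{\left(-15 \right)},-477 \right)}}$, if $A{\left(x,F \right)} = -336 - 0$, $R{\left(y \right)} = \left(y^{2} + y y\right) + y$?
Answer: $\frac{1187349083}{2371320} \approx 500.71$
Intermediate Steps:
$R{\left(y \right)} = y + 2 y^{2}$ ($R{\left(y \right)} = \left(y^{2} + y^{2}\right) + y = 2 y^{2} + y = y + 2 y^{2}$)
$A{\left(x,F \right)} = -336$ ($A{\left(x,F \right)} = -336 + 0 = -336$)
$- \frac{33943}{-42345} - \frac{167970}{A{\left(R{\left(-15 \right)},-477 \right)}} = - \frac{33943}{-42345} - \frac{167970}{-336} = \left(-33943\right) \left(- \frac{1}{42345}\right) - - \frac{27995}{56} = \frac{33943}{42345} + \frac{27995}{56} = \frac{1187349083}{2371320}$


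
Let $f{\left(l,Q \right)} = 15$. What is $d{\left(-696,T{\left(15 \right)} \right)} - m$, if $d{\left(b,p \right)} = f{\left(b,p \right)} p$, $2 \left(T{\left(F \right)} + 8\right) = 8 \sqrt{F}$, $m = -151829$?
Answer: $151709 + 60 \sqrt{15} \approx 1.5194 \cdot 10^{5}$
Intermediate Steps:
$T{\left(F \right)} = -8 + 4 \sqrt{F}$ ($T{\left(F \right)} = -8 + \frac{8 \sqrt{F}}{2} = -8 + 4 \sqrt{F}$)
$d{\left(b,p \right)} = 15 p$
$d{\left(-696,T{\left(15 \right)} \right)} - m = 15 \left(-8 + 4 \sqrt{15}\right) - -151829 = \left(-120 + 60 \sqrt{15}\right) + 151829 = 151709 + 60 \sqrt{15}$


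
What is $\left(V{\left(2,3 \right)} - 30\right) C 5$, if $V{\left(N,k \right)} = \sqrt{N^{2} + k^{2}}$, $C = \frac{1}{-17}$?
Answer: $\frac{150}{17} - \frac{5 \sqrt{13}}{17} \approx 7.7631$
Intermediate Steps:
$C = - \frac{1}{17} \approx -0.058824$
$\left(V{\left(2,3 \right)} - 30\right) C 5 = \left(\sqrt{2^{2} + 3^{2}} - 30\right) \left(- \frac{1}{17}\right) 5 = \left(\sqrt{4 + 9} - 30\right) \left(- \frac{1}{17}\right) 5 = \left(\sqrt{13} - 30\right) \left(- \frac{1}{17}\right) 5 = \left(-30 + \sqrt{13}\right) \left(- \frac{1}{17}\right) 5 = \left(\frac{30}{17} - \frac{\sqrt{13}}{17}\right) 5 = \frac{150}{17} - \frac{5 \sqrt{13}}{17}$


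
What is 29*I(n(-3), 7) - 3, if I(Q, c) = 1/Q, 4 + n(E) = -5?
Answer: -56/9 ≈ -6.2222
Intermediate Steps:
n(E) = -9 (n(E) = -4 - 5 = -9)
29*I(n(-3), 7) - 3 = 29/(-9) - 3 = 29*(-⅑) - 3 = -29/9 - 3 = -56/9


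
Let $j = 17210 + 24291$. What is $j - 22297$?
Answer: $19204$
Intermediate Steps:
$j = 41501$
$j - 22297 = 41501 - 22297 = 19204$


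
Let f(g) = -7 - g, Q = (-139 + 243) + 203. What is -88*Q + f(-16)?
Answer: -27007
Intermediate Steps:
Q = 307 (Q = 104 + 203 = 307)
-88*Q + f(-16) = -88*307 + (-7 - 1*(-16)) = -27016 + (-7 + 16) = -27016 + 9 = -27007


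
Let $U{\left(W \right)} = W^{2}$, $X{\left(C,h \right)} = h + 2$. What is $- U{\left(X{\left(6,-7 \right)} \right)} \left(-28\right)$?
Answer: $700$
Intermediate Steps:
$X{\left(C,h \right)} = 2 + h$
$- U{\left(X{\left(6,-7 \right)} \right)} \left(-28\right) = - \left(2 - 7\right)^{2} \left(-28\right) = - \left(-5\right)^{2} \left(-28\right) = - 25 \left(-28\right) = \left(-1\right) \left(-700\right) = 700$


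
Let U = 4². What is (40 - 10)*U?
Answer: 480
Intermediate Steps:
U = 16
(40 - 10)*U = (40 - 10)*16 = 30*16 = 480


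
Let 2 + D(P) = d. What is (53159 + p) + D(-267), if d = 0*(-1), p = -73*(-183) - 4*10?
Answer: 66476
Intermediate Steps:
p = 13319 (p = 13359 - 40 = 13319)
d = 0
D(P) = -2 (D(P) = -2 + 0 = -2)
(53159 + p) + D(-267) = (53159 + 13319) - 2 = 66478 - 2 = 66476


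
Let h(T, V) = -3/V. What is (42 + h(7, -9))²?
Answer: 16129/9 ≈ 1792.1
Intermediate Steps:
(42 + h(7, -9))² = (42 - 3/(-9))² = (42 - 3*(-⅑))² = (42 + ⅓)² = (127/3)² = 16129/9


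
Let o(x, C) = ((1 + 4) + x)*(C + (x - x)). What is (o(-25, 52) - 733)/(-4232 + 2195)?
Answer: 591/679 ≈ 0.87040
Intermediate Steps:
o(x, C) = C*(5 + x) (o(x, C) = (5 + x)*(C + 0) = (5 + x)*C = C*(5 + x))
(o(-25, 52) - 733)/(-4232 + 2195) = (52*(5 - 25) - 733)/(-4232 + 2195) = (52*(-20) - 733)/(-2037) = (-1040 - 733)*(-1/2037) = -1773*(-1/2037) = 591/679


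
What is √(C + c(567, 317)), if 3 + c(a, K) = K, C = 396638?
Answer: 58*√118 ≈ 630.04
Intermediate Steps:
c(a, K) = -3 + K
√(C + c(567, 317)) = √(396638 + (-3 + 317)) = √(396638 + 314) = √396952 = 58*√118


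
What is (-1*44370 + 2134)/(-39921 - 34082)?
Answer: 42236/74003 ≈ 0.57073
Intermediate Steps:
(-1*44370 + 2134)/(-39921 - 34082) = (-44370 + 2134)/(-74003) = -42236*(-1/74003) = 42236/74003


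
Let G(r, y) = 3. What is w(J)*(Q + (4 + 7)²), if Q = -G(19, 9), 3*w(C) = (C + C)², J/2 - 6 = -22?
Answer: 483328/3 ≈ 1.6111e+5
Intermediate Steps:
J = -32 (J = 12 + 2*(-22) = 12 - 44 = -32)
w(C) = 4*C²/3 (w(C) = (C + C)²/3 = (2*C)²/3 = (4*C²)/3 = 4*C²/3)
Q = -3 (Q = -1*3 = -3)
w(J)*(Q + (4 + 7)²) = ((4/3)*(-32)²)*(-3 + (4 + 7)²) = ((4/3)*1024)*(-3 + 11²) = 4096*(-3 + 121)/3 = (4096/3)*118 = 483328/3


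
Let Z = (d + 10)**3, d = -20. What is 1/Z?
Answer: -1/1000 ≈ -0.0010000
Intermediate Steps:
Z = -1000 (Z = (-20 + 10)**3 = (-10)**3 = -1000)
1/Z = 1/(-1000) = -1/1000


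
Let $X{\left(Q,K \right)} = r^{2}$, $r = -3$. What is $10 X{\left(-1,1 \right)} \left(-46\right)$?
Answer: $-4140$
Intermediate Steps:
$X{\left(Q,K \right)} = 9$ ($X{\left(Q,K \right)} = \left(-3\right)^{2} = 9$)
$10 X{\left(-1,1 \right)} \left(-46\right) = 10 \cdot 9 \left(-46\right) = 90 \left(-46\right) = -4140$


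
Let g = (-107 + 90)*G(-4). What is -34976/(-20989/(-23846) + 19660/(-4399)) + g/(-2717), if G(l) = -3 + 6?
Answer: 9968506968289967/1022900912033 ≈ 9745.3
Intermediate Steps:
G(l) = 3
g = -51 (g = (-107 + 90)*3 = -17*3 = -51)
-34976/(-20989/(-23846) + 19660/(-4399)) + g/(-2717) = -34976/(-20989/(-23846) + 19660/(-4399)) - 51/(-2717) = -34976/(-20989*(-1/23846) + 19660*(-1/4399)) - 51*(-1/2717) = -34976/(20989/23846 - 19660/4399) + 51/2717 = -34976/(-376481749/104898554) + 51/2717 = -34976*(-104898554/376481749) + 51/2717 = 3668931824704/376481749 + 51/2717 = 9968506968289967/1022900912033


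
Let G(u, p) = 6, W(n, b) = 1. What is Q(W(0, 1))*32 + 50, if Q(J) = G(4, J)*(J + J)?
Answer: 434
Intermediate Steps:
Q(J) = 12*J (Q(J) = 6*(J + J) = 6*(2*J) = 12*J)
Q(W(0, 1))*32 + 50 = (12*1)*32 + 50 = 12*32 + 50 = 384 + 50 = 434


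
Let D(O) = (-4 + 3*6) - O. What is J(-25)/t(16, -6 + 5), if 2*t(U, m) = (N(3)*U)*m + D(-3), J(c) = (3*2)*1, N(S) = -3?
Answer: 12/65 ≈ 0.18462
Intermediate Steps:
J(c) = 6 (J(c) = 6*1 = 6)
D(O) = 14 - O (D(O) = (-4 + 18) - O = 14 - O)
t(U, m) = 17/2 - 3*U*m/2 (t(U, m) = ((-3*U)*m + (14 - 1*(-3)))/2 = (-3*U*m + (14 + 3))/2 = (-3*U*m + 17)/2 = (17 - 3*U*m)/2 = 17/2 - 3*U*m/2)
J(-25)/t(16, -6 + 5) = 6/(17/2 - 3/2*16*(-6 + 5)) = 6/(17/2 - 3/2*16*(-1)) = 6/(17/2 + 24) = 6/(65/2) = 6*(2/65) = 12/65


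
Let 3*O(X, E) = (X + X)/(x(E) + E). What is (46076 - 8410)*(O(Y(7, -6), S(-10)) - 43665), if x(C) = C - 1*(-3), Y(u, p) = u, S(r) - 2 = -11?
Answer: -74011392374/45 ≈ -1.6447e+9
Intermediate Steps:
S(r) = -9 (S(r) = 2 - 11 = -9)
x(C) = 3 + C (x(C) = C + 3 = 3 + C)
O(X, E) = 2*X/(3*(3 + 2*E)) (O(X, E) = ((X + X)/((3 + E) + E))/3 = ((2*X)/(3 + 2*E))/3 = (2*X/(3 + 2*E))/3 = 2*X/(3*(3 + 2*E)))
(46076 - 8410)*(O(Y(7, -6), S(-10)) - 43665) = (46076 - 8410)*((⅔)*7/(3 + 2*(-9)) - 43665) = 37666*((⅔)*7/(3 - 18) - 43665) = 37666*((⅔)*7/(-15) - 43665) = 37666*((⅔)*7*(-1/15) - 43665) = 37666*(-14/45 - 43665) = 37666*(-1964939/45) = -74011392374/45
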